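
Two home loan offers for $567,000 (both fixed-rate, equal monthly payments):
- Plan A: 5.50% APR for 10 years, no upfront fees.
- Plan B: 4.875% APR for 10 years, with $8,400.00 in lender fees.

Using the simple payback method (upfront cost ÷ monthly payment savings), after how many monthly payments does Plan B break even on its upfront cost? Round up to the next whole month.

Plan A: monthly rate = 5.5%/12 = 0.0045833; payment = 567,000 × 0.0045833 / (1 − (1+0.0045833)^−120) = $6,153.44.
Plan B: at 4.875% the monthly rate is 0.0040625, so the payment is 567,000 × 0.0040625 / (1 − 1.0040625^−120) = $5,979.33.
Monthly savings = $6,153.44 − $5,979.33 = $174.11.
Break-even = $8,400.00 / $174.11 = 48.25 → 49 months.

49 months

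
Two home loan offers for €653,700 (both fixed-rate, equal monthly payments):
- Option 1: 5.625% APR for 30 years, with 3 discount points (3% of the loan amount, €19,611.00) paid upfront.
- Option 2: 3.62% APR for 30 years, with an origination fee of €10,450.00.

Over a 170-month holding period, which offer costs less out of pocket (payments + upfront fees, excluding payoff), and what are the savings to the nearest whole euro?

Option 2 by €142,390

Option 1: at 5.625% the monthly rate is 0.0046875, so the payment is 653,700 × 0.0046875 / (1 − 1.0046875^−360) = €3,763.07.
Option 2: at 3.62% the monthly rate is 0.0030167, so the payment is 653,700 × 0.0030167 / (1 − 1.0030167^−360) = €2,979.37.
Over 170 months: Option 1 costs 170 × €3,763.07 + €19,611.00 = €659,332.90; Option 2 costs 170 × €2,979.37 + €10,450.00 = €516,942.90.
Option 2 is cheaper by €659,332.90 − €516,942.90 = €142,390.00.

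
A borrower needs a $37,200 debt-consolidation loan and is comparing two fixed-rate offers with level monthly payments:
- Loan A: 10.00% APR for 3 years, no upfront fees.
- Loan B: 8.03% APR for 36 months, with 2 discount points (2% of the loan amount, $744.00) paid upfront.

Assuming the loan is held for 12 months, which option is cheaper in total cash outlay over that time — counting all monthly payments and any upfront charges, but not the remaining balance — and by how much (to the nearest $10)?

Loan A by $330

Loan A: monthly rate = 10%/12 = 0.0083333; payment = 37,200 × 0.0083333 / (1 − (1+0.0083333)^−36) = $1,200.34.
Loan B: monthly rate = 8.03%/12 = 0.0066917; payment = 37,200 × 0.0066917 / (1 − (1+0.0066917)^−36) = $1,166.23.
Over 12 months: Loan A costs 12 × $1,200.34 = $14,404.08; Loan B costs 12 × $1,166.23 + $744.00 = $14,738.76.
Loan A is cheaper by $14,738.76 − $14,404.08 = $334.68.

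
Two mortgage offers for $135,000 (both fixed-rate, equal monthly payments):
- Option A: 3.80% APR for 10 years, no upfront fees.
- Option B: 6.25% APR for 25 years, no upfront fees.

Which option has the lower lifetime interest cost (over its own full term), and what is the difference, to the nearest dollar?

Option A: at 3.80% the monthly rate is 0.0031667, so the payment is 135,000 × 0.0031667 / (1 − 1.0031667^−120) = $1,354.01.
Total interest on Option A = 120 × $1,354.01 − $135,000 = $27,481.20.
Option B: at 6.25% the monthly rate is 0.0052083, so the payment is 135,000 × 0.0052083 / (1 − 1.0052083^−300) = $890.55.
Total interest on Option B = 300 × $890.55 − $135,000 = $132,165.00.
Option A is lower by $104,683.80.

Option A by $104,684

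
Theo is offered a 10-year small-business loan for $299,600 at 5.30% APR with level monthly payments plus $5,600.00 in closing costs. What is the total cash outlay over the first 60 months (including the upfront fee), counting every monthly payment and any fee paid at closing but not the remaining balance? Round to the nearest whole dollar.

$198,910

Monthly rate = 5.3%/12 = 0.0044167; payment = 299,600 × 0.0044167 / (1 − (1+0.0044167)^−120) = $3,221.84.
Total outlay = 60 × $3,221.84 + $5,600.00 = $198,910.40.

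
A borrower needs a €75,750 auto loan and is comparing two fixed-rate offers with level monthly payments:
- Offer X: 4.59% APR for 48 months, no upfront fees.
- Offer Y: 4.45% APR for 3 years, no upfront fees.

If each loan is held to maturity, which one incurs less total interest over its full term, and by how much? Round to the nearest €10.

Offer Y by €2,000

Offer X: at 4.59% the monthly rate is 0.0038250, so the payment is 75,750 × 0.0038250 / (1 − 1.0038250^−48) = €1,730.44.
Total interest on Offer X = 48 × €1,730.44 − €75,750 = €7,311.12.
Offer Y: at 4.45% the monthly rate is 0.0037083, so the payment is 75,750 × 0.0037083 / (1 − 1.0037083^−36) = €2,251.64.
Total interest on Offer Y = 36 × €2,251.64 − €75,750 = €5,309.04.
Offer Y is lower by €2,002.08.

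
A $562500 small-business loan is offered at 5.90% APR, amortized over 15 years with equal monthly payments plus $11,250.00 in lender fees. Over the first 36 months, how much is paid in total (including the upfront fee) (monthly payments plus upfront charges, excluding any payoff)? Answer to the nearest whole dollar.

Monthly rate = 5.9%/12 = 0.0049167; payment = 562,500 × 0.0049167 / (1 − (1+0.0049167)^−180) = $4,716.36.
Total outlay = 36 × $4,716.36 + $11,250.00 = $181,038.96.

$181,039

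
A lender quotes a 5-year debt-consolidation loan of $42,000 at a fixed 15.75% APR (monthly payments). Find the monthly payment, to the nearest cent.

At 15.75% the monthly rate is 0.0131250, so the payment is 42,000 × 0.0131250 / (1 − 1.0131250^−60) = $1,015.79.

$1,015.79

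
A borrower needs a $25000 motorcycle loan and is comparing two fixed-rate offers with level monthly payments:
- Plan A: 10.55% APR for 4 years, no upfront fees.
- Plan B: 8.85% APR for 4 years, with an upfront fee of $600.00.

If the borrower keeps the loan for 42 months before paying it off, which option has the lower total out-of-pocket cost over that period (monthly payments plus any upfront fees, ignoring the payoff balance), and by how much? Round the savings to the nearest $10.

Plan B by $250

Plan A: monthly rate = 10.55%/12 = 0.0087917; payment = 25,000 × 0.0087917 / (1 − (1+0.0087917)^−48) = $640.69.
Plan B: monthly rate = 8.85%/12 = 0.0073750; payment = 25,000 × 0.0073750 / (1 − (1+0.0073750)^−48) = $620.35.
Over 42 months: Plan A costs 42 × $640.69 = $26,908.98; Plan B costs 42 × $620.35 + $600.00 = $26,654.70.
Plan B is cheaper by $26,908.98 − $26,654.70 = $254.28.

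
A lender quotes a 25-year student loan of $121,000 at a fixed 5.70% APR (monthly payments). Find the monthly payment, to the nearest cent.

$757.57

Monthly rate = 5.7%/12 = 0.0047500; payment = 121,000 × 0.0047500 / (1 − (1+0.0047500)^−300) = $757.57.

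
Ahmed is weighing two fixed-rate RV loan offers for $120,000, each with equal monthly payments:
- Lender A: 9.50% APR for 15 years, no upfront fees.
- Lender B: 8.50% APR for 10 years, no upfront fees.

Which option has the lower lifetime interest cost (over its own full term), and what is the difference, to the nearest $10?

Lender B by $47,010

Lender A: at 9.50% the monthly rate is 0.0079167, so the payment is 120,000 × 0.0079167 / (1 − 1.0079167^−180) = $1,253.07.
Total interest on Lender A = 180 × $1,253.07 − $120,000 = $105,552.60.
Lender B: monthly rate = 8.5%/12 = 0.0070833; payment = 120,000 × 0.0070833 / (1 − (1+0.0070833)^−120) = $1,487.83.
Total interest on Lender B = 120 × $1,487.83 − $120,000 = $58,539.60.
Lender B is lower by $47,013.00.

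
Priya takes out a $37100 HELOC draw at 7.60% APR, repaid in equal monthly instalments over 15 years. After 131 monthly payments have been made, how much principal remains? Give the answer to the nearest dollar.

With monthly rate i = 7.6%/12 = 0.0063333, the balance after k of n payments is P · [(1+i)^n − (1+i)^k] / [(1+i)^n − 1].
(1+0.0063333)^180 = 3.11554834 and (1+0.0063333)^131 = 2.28656440, so the balance is 37,100 × (3.11554834 − 2.28656440) / (3.11554834 − 1) = $14,537.75.

$14,538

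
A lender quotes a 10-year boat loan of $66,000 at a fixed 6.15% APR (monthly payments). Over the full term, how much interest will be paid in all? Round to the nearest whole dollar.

$22,526

At 6.15% the monthly rate is 0.0051250, so the payment is 66,000 × 0.0051250 / (1 − 1.0051250^−120) = $737.72.
Total paid = 120 × $737.72 = $88,526.40; interest = $88,526.40 − $66,000 = $22,526.40.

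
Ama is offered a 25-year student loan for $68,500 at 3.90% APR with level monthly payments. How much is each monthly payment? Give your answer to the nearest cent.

$357.80

At 3.90% the monthly rate is 0.0032500, so the payment is 68,500 × 0.0032500 / (1 − 1.0032500^−300) = $357.80.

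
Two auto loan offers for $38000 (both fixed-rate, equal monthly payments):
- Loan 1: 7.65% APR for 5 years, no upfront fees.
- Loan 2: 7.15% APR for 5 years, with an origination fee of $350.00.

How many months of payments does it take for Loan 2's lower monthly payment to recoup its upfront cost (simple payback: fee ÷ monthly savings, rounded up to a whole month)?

Loan 1: monthly rate = 7.65%/12 = 0.0063750; payment = 38,000 × 0.0063750 / (1 − (1+0.0063750)^−60) = $764.15.
Loan 2: monthly rate = 7.15%/12 = 0.0059583; payment = 38,000 × 0.0059583 / (1 − (1+0.0059583)^−60) = $755.14.
Monthly savings = $764.15 − $755.14 = $9.01.
Break-even = $350.00 / $9.01 = 38.85 → 39 months.

39 months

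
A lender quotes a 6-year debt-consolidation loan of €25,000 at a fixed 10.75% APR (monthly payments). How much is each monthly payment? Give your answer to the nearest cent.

€472.66

At 10.75% the monthly rate is 0.0089583, so the payment is 25,000 × 0.0089583 / (1 − 1.0089583^−72) = €472.66.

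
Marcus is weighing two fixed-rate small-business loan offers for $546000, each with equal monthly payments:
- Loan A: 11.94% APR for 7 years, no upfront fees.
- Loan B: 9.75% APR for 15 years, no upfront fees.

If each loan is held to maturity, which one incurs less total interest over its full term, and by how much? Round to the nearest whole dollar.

Loan A: monthly rate = 11.94%/12 = 0.0099500; payment = 546,000 × 0.0099500 / (1 − (1+0.0099500)^−84) = $9,620.88.
Total interest on Loan A = 84 × $9,620.88 − $546,000 = $262,153.92.
Loan B: at 9.75% the monthly rate is 0.0081250, so the payment is 546,000 × 0.0081250 / (1 − 1.0081250^−180) = $5,784.12.
Total interest on Loan B = 180 × $5,784.12 − $546,000 = $495,141.60.
Loan A is lower by $232,987.68.

Loan A by $232,988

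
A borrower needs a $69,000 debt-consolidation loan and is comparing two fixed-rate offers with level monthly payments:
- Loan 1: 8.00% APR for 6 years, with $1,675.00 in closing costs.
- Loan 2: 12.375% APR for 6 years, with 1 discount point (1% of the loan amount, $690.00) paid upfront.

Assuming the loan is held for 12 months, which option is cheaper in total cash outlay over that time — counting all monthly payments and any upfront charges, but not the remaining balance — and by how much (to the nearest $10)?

Loan 1: monthly rate = 8%/12 = 0.0066667; payment = 69,000 × 0.0066667 / (1 − (1+0.0066667)^−72) = $1,209.79.
Loan 2: at 12.375% the monthly rate is 0.0103125, so the payment is 69,000 × 0.0103125 / (1 − 1.0103125^−72) = $1,362.46.
Over 12 months: Loan 1 costs 12 × $1,209.79 + $1,675.00 = $16,192.48; Loan 2 costs 12 × $1,362.46 + $690.00 = $17,039.52.
Loan 1 is cheaper by $17,039.52 − $16,192.48 = $847.04.

Loan 1 by $850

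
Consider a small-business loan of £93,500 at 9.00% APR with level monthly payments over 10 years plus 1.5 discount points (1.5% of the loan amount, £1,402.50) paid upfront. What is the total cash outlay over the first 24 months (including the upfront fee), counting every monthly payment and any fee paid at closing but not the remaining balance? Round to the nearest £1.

£29,829

At 9.00% the monthly rate is 0.0075000, so the payment is 93,500 × 0.0075000 / (1 − 1.0075000^−120) = £1,184.42.
Total outlay = 24 × £1,184.42 + £1,402.50 = £29,828.58.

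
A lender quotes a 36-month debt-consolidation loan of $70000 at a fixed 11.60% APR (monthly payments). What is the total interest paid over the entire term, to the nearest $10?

Monthly rate = 11.6%/12 = 0.0096667; payment = 70,000 × 0.0096667 / (1 − (1+0.0096667)^−36) = $2,311.65.
Total paid = 36 × $2,311.65 = $83,219.40; interest = $83,219.40 − $70,000 = $13,219.40.

$13,220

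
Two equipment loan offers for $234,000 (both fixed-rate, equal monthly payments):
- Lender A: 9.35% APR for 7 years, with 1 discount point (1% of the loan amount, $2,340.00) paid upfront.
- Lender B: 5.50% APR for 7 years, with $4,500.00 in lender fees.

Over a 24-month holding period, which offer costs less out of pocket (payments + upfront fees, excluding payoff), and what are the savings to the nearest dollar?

Lender B by $8,495

Lender A: monthly rate = 9.35%/12 = 0.0077917; payment = 234,000 × 0.0077917 / (1 − (1+0.0077917)^−84) = $3,806.54.
Lender B: monthly rate = 5.5%/12 = 0.0045833; payment = 234,000 × 0.0045833 / (1 − (1+0.0045833)^−84) = $3,362.59.
Over 24 months: Lender A costs 24 × $3,806.54 + $2,340.00 = $93,696.96; Lender B costs 24 × $3,362.59 + $4,500.00 = $85,202.16.
Lender B is cheaper by $93,696.96 − $85,202.16 = $8,494.80.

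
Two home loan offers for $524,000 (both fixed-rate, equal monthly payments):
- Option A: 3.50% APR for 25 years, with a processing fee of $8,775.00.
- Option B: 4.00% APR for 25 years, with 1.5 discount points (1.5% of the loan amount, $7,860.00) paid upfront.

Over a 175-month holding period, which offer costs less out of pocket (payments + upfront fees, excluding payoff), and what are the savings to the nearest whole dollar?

Option A: at 3.50% the monthly rate is 0.0029167, so the payment is 524,000 × 0.0029167 / (1 − 1.0029167^−300) = $2,623.27.
Option B: monthly rate = 4%/12 = 0.0033333; payment = 524,000 × 0.0033333 / (1 − (1+0.0033333)^−300) = $2,765.87.
Over 175 months: Option A costs 175 × $2,623.27 + $8,775.00 = $467,847.25; Option B costs 175 × $2,765.87 + $7,860.00 = $491,887.25.
Option A is cheaper by $491,887.25 − $467,847.25 = $24,040.00.

Option A by $24,040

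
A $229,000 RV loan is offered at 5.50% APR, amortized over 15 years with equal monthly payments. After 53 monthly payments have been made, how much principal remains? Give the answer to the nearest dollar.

With monthly rate i = 5.5%/12 = 0.0045833, the balance after k of n payments is P · [(1+i)^n − (1+i)^k] / [(1+i)^n − 1].
(1+0.0045833)^180 = 2.27758377 and (1+0.0045833)^53 = 1.27425498, so the balance is 229,000 × (2.27758377 − 1.27425498) / (2.27758377 − 1) = $179,841.27.

$179,841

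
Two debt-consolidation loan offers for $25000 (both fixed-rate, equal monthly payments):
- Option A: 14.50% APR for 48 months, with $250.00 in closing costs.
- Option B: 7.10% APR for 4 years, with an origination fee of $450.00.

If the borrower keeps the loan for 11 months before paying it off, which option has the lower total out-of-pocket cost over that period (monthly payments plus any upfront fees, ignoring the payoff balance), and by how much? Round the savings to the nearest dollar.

Option B by $786

Option A: monthly rate = 14.5%/12 = 0.0120833; payment = 25,000 × 0.0120833 / (1 − (1+0.0120833)^−48) = $689.45.
Option B: monthly rate = 7.1%/12 = 0.0059167; payment = 25,000 × 0.0059167 / (1 − (1+0.0059167)^−48) = $599.82.
Over 11 months: Option A costs 11 × $689.45 + $250.00 = $7,833.95; Option B costs 11 × $599.82 + $450.00 = $7,048.02.
Option B is cheaper by $7,833.95 − $7,048.02 = $785.93.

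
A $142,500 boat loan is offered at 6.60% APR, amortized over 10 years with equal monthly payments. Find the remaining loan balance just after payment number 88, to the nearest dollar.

With monthly rate i = 6.6%/12 = 0.0055000, the balance after k of n payments is P · [(1+i)^n − (1+i)^k] / [(1+i)^n − 1].
(1+0.0055000)^120 = 1.93129667 and (1+0.0055000)^88 = 1.62040134, so the balance is 142,500 × (1.93129667 − 1.62040134) / (1.93129667 − 1) = $47,570.86.

$47,571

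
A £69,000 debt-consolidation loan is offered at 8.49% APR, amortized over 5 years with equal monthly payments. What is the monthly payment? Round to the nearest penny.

Monthly rate = 8.49%/12 = 0.0070750; payment = 69,000 × 0.0070750 / (1 − (1+0.0070750)^−60) = £1,415.31.

£1,415.31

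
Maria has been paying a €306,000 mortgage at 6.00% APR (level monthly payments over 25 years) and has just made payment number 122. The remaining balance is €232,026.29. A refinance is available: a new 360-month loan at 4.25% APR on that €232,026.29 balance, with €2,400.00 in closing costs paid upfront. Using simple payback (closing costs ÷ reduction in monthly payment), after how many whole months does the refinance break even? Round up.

Current payment = 306,000 × 6%/12 / (1 − (1+0.0050000)^−300) = €1,971.56.
Refinanced payment = 232,026.29 × 0.0035417 / (1 − (1+0.0035417)^−360) = €1,141.43.
Monthly savings = €1,971.56 − €1,141.43 = €830.13.
Break-even = €2,400.00 / €830.13 = 2.89 → 3 months.

3 months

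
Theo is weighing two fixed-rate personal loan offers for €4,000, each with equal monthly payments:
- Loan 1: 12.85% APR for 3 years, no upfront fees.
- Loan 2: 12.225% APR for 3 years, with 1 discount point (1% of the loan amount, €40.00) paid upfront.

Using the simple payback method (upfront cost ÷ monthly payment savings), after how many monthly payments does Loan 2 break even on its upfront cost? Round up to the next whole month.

Loan 1: at 12.85% the monthly rate is 0.0107083, so the payment is 4,000 × 0.0107083 / (1 − 1.0107083^−36) = €134.49.
Loan 2: at 12.225% the monthly rate is 0.0101875, so the payment is 4,000 × 0.0101875 / (1 − 1.0101875^−36) = €133.29.
Monthly savings = €134.49 − €133.29 = €1.20.
Break-even = €40.00 / €1.20 = 33.33 → 34 months.

34 months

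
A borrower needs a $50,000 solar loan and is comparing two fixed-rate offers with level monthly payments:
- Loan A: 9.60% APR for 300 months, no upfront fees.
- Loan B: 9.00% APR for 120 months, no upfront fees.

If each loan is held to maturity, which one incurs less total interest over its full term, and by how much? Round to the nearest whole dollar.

Loan B by $56,093

Loan A: monthly rate = 9.6%/12 = 0.0080000; payment = 50,000 × 0.0080000 / (1 − (1+0.0080000)^−300) = $440.33.
Total interest on Loan A = 300 × $440.33 − $50,000 = $82,099.00.
Loan B: monthly rate = 9%/12 = 0.0075000; payment = 50,000 × 0.0075000 / (1 − (1+0.0075000)^−120) = $633.38.
Total interest on Loan B = 120 × $633.38 − $50,000 = $26,005.60.
Loan B is lower by $56,093.40.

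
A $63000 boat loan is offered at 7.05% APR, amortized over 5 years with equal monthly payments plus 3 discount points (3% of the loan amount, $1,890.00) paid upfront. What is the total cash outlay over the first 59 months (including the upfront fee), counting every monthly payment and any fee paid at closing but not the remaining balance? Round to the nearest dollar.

$75,579

Monthly rate = 7.05%/12 = 0.0058750; payment = 63,000 × 0.0058750 / (1 − (1+0.0058750)^−60) = $1,248.96.
Total outlay = 59 × $1,248.96 + $1,890.00 = $75,578.64.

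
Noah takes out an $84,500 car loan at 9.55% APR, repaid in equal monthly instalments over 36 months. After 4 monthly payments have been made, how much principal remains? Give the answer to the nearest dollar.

With monthly rate i = 9.55%/12 = 0.0079583, the balance after k of n payments is P · [(1+i)^n − (1+i)^k] / [(1+i)^n − 1].
(1+0.0079583)^36 = 1.33024879 and (1+0.0079583)^4 = 1.03221536, so the balance is 84,500 × (1.33024879 − 1.03221536) / (1.33024879 − 1) = $76,257.13.

$76,257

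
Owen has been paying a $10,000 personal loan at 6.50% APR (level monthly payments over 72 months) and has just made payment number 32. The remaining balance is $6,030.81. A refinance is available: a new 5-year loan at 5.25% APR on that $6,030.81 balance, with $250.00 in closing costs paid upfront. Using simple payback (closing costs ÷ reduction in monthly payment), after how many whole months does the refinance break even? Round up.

Current payment = 10,000 × 6.5%/12 / (1 − (1+0.0054167)^−72) = $168.10.
Refinanced payment = 6,030.81 × 0.0043750 / (1 − (1+0.0043750)^−60) = $114.50.
Monthly savings = $168.10 − $114.50 = $53.60.
Break-even = $250.00 / $53.60 = 4.66 → 5 months.

5 months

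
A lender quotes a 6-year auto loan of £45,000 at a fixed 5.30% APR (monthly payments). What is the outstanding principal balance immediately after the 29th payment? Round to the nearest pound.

£28,571

With monthly rate i = 5.3%/12 = 0.0044167, the balance after k of n payments is P · [(1+i)^n − (1+i)^k] / [(1+i)^n − 1].
(1+0.0044167)^72 = 1.37341427 and (1+0.0044167)^29 = 1.13632721, so the balance is 45,000 × (1.37341427 − 1.13632721) / (1.37341427 − 1) = £28,571.26.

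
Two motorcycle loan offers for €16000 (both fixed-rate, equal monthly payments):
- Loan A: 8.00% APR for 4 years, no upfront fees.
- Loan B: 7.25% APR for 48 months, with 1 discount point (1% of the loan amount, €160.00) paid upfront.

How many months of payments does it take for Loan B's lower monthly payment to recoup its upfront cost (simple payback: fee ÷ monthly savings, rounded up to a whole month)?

29 months

Loan A: at 8.00% the monthly rate is 0.0066667, so the payment is 16,000 × 0.0066667 / (1 − 1.0066667^−48) = €390.61.
Loan B: at 7.25% the monthly rate is 0.0060417, so the payment is 16,000 × 0.0060417 / (1 − 1.0060417^−48) = €385.00.
Monthly savings = €390.61 − €385.00 = €5.61.
Break-even = €160.00 / €5.61 = 28.52 → 29 months.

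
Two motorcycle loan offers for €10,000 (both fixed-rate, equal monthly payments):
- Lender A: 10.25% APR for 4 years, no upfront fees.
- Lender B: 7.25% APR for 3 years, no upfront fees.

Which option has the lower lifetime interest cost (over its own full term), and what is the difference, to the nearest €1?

Lender A: monthly rate = 10.25%/12 = 0.0085417; payment = 10,000 × 0.0085417 / (1 − (1+0.0085417)^−48) = €254.83.
Total interest on Lender A = 48 × €254.83 − €10,000 = €2,231.84.
Lender B: at 7.25% the monthly rate is 0.0060417, so the payment is 10,000 × 0.0060417 / (1 − 1.0060417^−36) = €309.92.
Total interest on Lender B = 36 × €309.92 − €10,000 = €1,157.12.
Lender B is lower by €1,074.72.

Lender B by €1,075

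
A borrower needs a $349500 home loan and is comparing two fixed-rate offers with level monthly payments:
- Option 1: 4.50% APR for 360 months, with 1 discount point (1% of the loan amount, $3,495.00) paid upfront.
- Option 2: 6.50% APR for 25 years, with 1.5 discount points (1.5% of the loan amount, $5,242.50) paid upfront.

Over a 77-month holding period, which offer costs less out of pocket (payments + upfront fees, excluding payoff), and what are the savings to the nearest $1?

Option 1 by $47,099

Option 1: monthly rate = 4.5%/12 = 0.0037500; payment = 349,500 × 0.0037500 / (1 − (1+0.0037500)^−360) = $1,770.87.
Option 2: monthly rate = 6.5%/12 = 0.0054167; payment = 349,500 × 0.0054167 / (1 − (1+0.0054167)^−300) = $2,359.85.
Over 77 months: Option 1 costs 77 × $1,770.87 + $3,495.00 = $139,851.99; Option 2 costs 77 × $2,359.85 + $5,242.50 = $186,950.95.
Option 1 is cheaper by $186,950.95 − $139,851.99 = $47,098.96.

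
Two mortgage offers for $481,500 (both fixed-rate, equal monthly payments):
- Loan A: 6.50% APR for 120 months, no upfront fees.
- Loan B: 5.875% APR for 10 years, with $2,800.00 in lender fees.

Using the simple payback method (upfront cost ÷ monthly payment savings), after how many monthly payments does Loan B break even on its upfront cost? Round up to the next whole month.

19 months

Loan A: monthly rate = 6.5%/12 = 0.0054167; payment = 481,500 × 0.0054167 / (1 − (1+0.0054167)^−120) = $5,467.34.
Loan B: at 5.875% the monthly rate is 0.0048958, so the payment is 481,500 × 0.0048958 / (1 − 1.0048958^−120) = $5,315.46.
Monthly savings = $5,467.34 − $5,315.46 = $151.88.
Break-even = $2,800.00 / $151.88 = 18.44 → 19 months.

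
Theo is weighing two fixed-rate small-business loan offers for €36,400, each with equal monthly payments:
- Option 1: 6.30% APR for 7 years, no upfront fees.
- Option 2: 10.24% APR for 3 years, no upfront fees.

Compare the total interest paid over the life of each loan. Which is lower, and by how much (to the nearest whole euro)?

Option 2 by €2,677

Option 1: at 6.30% the monthly rate is 0.0052500, so the payment is 36,400 × 0.0052500 / (1 − 1.0052500^−84) = €537.00.
Total interest on Option 1 = 84 × €537.00 − €36,400 = €8,708.00.
Option 2: at 10.24% the monthly rate is 0.0085333, so the payment is 36,400 × 0.0085333 / (1 − 1.0085333^−36) = €1,178.63.
Total interest on Option 2 = 36 × €1,178.63 − €36,400 = €6,030.68.
Option 2 is lower by €2,677.32.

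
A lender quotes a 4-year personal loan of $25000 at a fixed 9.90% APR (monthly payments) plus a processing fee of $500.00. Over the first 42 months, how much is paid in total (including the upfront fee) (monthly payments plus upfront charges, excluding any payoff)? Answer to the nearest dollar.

Monthly rate = 9.9%/12 = 0.0082500; payment = 25,000 × 0.0082500 / (1 − (1+0.0082500)^−48) = $632.86.
Total outlay = 42 × $632.86 + $500.00 = $27,080.12.

$27,080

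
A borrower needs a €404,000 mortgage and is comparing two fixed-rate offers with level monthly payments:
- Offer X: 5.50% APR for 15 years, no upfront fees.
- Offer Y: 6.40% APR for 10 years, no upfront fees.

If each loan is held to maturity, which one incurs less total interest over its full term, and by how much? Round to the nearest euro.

Offer Y by €46,166

Offer X: at 5.50% the monthly rate is 0.0045833, so the payment is 404,000 × 0.0045833 / (1 − 1.0045833^−180) = €3,301.02.
Total interest on Offer X = 180 × €3,301.02 − €404,000 = €190,183.60.
Offer Y: monthly rate = 6.4%/12 = 0.0053333; payment = 404,000 × 0.0053333 / (1 − (1+0.0053333)^−120) = €4,566.81.
Total interest on Offer Y = 120 × €4,566.81 − €404,000 = €144,017.20.
Offer Y is lower by €46,166.40.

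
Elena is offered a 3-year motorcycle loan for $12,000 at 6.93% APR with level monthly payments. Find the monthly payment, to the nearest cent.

$370.14

Monthly rate = 6.93%/12 = 0.0057750; payment = 12,000 × 0.0057750 / (1 − (1+0.0057750)^−36) = $370.14.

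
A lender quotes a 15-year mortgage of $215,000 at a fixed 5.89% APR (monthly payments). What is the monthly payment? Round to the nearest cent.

$1,801.54

Monthly rate = 5.89%/12 = 0.0049083; payment = 215,000 × 0.0049083 / (1 − (1+0.0049083)^−180) = $1,801.54.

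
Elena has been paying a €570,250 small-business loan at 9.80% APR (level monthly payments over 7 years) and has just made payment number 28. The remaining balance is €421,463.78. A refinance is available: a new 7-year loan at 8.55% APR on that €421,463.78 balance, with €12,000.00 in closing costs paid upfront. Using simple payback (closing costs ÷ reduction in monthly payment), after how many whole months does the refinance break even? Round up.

5 months

Current payment = 570,250 × 9.8%/12 / (1 − (1+0.0081667)^−84) = €9,408.00.
Refinanced payment = 421,463.78 × 0.0071250 / (1 − (1+0.0071250)^−84) = €6,685.11.
Monthly savings = €9,408.00 − €6,685.11 = €2,722.89.
Break-even = €12,000.00 / €2,722.89 = 4.41 → 5 months.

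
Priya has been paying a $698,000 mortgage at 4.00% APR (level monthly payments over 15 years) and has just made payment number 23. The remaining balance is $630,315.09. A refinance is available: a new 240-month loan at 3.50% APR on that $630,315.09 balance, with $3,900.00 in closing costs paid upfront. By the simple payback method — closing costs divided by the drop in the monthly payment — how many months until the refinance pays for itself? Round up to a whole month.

Current payment = 698,000 × 4%/12 / (1 − (1+0.0033333)^−180) = $5,163.02.
Refinanced payment = 630,315.09 × 0.0029167 / (1 − (1+0.0029167)^−240) = $3,655.57.
Monthly savings = $5,163.02 − $3,655.57 = $1,507.45.
Break-even = $3,900.00 / $1,507.45 = 2.59 → 3 months.

3 months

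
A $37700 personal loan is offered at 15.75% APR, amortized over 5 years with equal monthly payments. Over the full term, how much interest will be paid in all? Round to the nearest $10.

At 15.75% the monthly rate is 0.0131250, so the payment is 37,700 × 0.0131250 / (1 − 1.0131250^−60) = $911.79.
Total paid = 60 × $911.79 = $54,707.40; interest = $54,707.40 − $37,700 = $17,007.40.

$17,010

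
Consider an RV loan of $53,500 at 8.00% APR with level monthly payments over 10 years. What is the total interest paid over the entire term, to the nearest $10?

$24,390

Monthly rate = 8%/12 = 0.0066667; payment = 53,500 × 0.0066667 / (1 − (1+0.0066667)^−120) = $649.10.
Total paid = 120 × $649.10 = $77,892.00; interest = $77,892.00 − $53,500 = $24,392.00.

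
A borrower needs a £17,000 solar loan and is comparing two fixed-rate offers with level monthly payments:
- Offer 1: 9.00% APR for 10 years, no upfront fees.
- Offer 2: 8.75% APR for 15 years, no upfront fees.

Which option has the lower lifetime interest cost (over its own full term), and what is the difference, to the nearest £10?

Offer 1 by £4,740

Offer 1: at 9.00% the monthly rate is 0.0075000, so the payment is 17,000 × 0.0075000 / (1 − 1.0075000^−120) = £215.35.
Total interest on Offer 1 = 120 × £215.35 − £17,000 = £8,842.00.
Offer 2: at 8.75% the monthly rate is 0.0072917, so the payment is 17,000 × 0.0072917 / (1 − 1.0072917^−180) = £169.91.
Total interest on Offer 2 = 180 × £169.91 − £17,000 = £13,583.80.
Offer 1 is lower by £4,741.80.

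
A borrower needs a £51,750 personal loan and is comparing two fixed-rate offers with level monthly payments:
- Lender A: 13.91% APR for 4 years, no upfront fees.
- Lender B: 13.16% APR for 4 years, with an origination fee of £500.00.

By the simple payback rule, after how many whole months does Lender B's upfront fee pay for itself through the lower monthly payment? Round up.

26 months

Lender A: at 13.91% the monthly rate is 0.0115917, so the payment is 51,750 × 0.0115917 / (1 − 1.0115917^−48) = £1,411.81.
Lender B: at 13.16% the monthly rate is 0.0109667, so the payment is 51,750 × 0.0109667 / (1 − 1.0109667^−48) = £1,392.44.
Monthly savings = £1,411.81 − £1,392.44 = £19.37.
Break-even = £500.00 / £19.37 = 25.81 → 26 months.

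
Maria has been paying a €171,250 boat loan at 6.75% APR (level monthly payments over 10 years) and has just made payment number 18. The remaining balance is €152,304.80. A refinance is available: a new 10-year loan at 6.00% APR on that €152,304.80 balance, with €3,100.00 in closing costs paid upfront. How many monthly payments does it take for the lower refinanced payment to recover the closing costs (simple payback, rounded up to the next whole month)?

12 months

Current payment = 171,250 × 6.75%/12 / (1 − (1+0.0056250)^−120) = €1,966.36.
Refinanced payment = 152,304.80 × 0.0050000 / (1 − (1+0.0050000)^−120) = €1,690.90.
Monthly savings = €1,966.36 − €1,690.90 = €275.46.
Break-even = €3,100.00 / €275.46 = 11.25 → 12 months.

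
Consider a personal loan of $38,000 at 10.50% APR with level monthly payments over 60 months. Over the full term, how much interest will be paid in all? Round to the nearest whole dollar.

$11,006

At 10.50% the monthly rate is 0.0087500, so the payment is 38,000 × 0.0087500 / (1 − 1.0087500^−60) = $816.77.
Total paid = 60 × $816.77 = $49,006.20; interest = $49,006.20 − $38,000 = $11,006.20.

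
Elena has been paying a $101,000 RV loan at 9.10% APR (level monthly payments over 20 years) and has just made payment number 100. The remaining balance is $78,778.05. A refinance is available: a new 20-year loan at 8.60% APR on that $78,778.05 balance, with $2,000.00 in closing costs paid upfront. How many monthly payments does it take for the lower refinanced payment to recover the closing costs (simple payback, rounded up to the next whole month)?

Current payment = 101,000 × 9.1%/12 / (1 − (1+0.0075833)^−240) = $915.23.
Refinanced payment = 78,778.05 × 0.0071667 / (1 − (1+0.0071667)^−240) = $688.65.
Monthly savings = $915.23 − $688.65 = $226.58.
Break-even = $2,000.00 / $226.58 = 8.83 → 9 months.

9 months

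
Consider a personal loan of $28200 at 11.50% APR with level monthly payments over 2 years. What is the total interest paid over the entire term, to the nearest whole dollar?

At 11.50% the monthly rate is 0.0095833, so the payment is 28,200 × 0.0095833 / (1 − 1.0095833^−24) = $1,320.90.
Total paid = 24 × $1,320.90 = $31,701.60; interest = $31,701.60 − $28,200 = $3,501.60.

$3,502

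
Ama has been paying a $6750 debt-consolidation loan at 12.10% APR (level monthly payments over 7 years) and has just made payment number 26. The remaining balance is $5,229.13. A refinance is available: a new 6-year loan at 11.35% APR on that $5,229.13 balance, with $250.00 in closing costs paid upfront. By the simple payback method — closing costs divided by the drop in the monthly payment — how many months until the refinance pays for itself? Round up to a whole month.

14 months

Current payment = 6,750 × 12.1%/12 / (1 − (1+0.0100833)^−84) = $119.52.
Refinanced payment = 5,229.13 × 0.0094583 / (1 − (1+0.0094583)^−72) = $100.47.
Monthly savings = $119.52 − $100.47 = $19.05.
Break-even = $250.00 / $19.05 = 13.12 → 14 months.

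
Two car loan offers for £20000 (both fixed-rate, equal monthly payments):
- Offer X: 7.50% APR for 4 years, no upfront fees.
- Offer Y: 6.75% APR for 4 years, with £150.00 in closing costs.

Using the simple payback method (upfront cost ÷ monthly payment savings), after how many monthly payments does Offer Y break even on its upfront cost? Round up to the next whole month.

Offer X: monthly rate = 7.5%/12 = 0.0062500; payment = 20,000 × 0.0062500 / (1 − (1+0.0062500)^−48) = £483.58.
Offer Y: at 6.75% the monthly rate is 0.0056250, so the payment is 20,000 × 0.0056250 / (1 − 1.0056250^−48) = £476.61.
Monthly savings = £483.58 − £476.61 = £6.97.
Break-even = £150.00 / £6.97 = 21.52 → 22 months.

22 months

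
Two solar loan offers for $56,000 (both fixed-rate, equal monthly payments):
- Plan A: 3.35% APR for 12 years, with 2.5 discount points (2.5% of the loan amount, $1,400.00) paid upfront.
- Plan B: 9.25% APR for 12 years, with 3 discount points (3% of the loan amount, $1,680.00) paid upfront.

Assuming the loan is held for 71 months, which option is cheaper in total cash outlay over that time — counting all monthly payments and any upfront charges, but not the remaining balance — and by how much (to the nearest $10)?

Plan A: monthly rate = 3.35%/12 = 0.0027917; payment = 56,000 × 0.0027917 / (1 − (1+0.0027917)^−144) = $472.81.
Plan B: monthly rate = 9.25%/12 = 0.0077083; payment = 56,000 × 0.0077083 / (1 − (1+0.0077083)^−144) = $645.21.
Over 71 months: Plan A costs 71 × $472.81 + $1,400.00 = $34,969.51; Plan B costs 71 × $645.21 + $1,680.00 = $47,489.91.
Plan A is cheaper by $47,489.91 − $34,969.51 = $12,520.40.

Plan A by $12,520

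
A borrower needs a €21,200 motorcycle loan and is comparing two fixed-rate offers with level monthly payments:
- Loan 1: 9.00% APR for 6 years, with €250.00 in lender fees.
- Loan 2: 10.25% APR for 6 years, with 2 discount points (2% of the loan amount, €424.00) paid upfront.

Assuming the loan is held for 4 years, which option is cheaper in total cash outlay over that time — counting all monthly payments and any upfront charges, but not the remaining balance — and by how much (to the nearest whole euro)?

Loan 1: at 9.00% the monthly rate is 0.0075000, so the payment is 21,200 × 0.0075000 / (1 − 1.0075000^−72) = €382.14.
Loan 2: at 10.25% the monthly rate is 0.0085417, so the payment is 21,200 × 0.0085417 / (1 − 1.0085417^−72) = €395.43.
Over 48 months: Loan 1 costs 48 × €382.14 + €250.00 = €18,592.72; Loan 2 costs 48 × €395.43 + €424.00 = €19,404.64.
Loan 1 is cheaper by €19,404.64 − €18,592.72 = €811.92.

Loan 1 by €812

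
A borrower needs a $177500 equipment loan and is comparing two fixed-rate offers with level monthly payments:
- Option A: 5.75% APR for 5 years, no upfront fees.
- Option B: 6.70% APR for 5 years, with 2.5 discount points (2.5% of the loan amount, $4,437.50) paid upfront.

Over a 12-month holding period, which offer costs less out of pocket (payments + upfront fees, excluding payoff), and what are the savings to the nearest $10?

Option A: monthly rate = 5.75%/12 = 0.0047917; payment = 177,500 × 0.0047917 / (1 − (1+0.0047917)^−60) = $3,410.98.
Option B: monthly rate = 6.7%/12 = 0.0055833; payment = 177,500 × 0.0055833 / (1 − (1+0.0055833)^−60) = $3,489.64.
Over 12 months: Option A costs 12 × $3,410.98 = $40,931.76; Option B costs 12 × $3,489.64 + $4,437.50 = $46,313.18.
Option A is cheaper by $46,313.18 − $40,931.76 = $5,381.42.

Option A by $5,380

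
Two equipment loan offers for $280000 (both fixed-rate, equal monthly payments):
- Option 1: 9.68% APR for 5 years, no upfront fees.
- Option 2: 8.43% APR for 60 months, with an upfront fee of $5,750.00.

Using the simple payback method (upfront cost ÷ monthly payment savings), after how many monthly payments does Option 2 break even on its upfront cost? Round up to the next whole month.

34 months

Option 1: at 9.68% the monthly rate is 0.0080667, so the payment is 280,000 × 0.0080667 / (1 − 1.0080667^−60) = $5,905.18.
Option 2: monthly rate = 8.43%/12 = 0.0070250; payment = 280,000 × 0.0070250 / (1 − (1+0.0070250)^−60) = $5,735.19.
Monthly savings = $5,905.18 − $5,735.19 = $169.99.
Break-even = $5,750.00 / $169.99 = 33.83 → 34 months.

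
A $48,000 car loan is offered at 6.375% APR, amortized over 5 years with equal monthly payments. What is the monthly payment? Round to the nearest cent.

At 6.375% the monthly rate is 0.0053125, so the payment is 48,000 × 0.0053125 / (1 − 1.0053125^−60) = $936.37.

$936.37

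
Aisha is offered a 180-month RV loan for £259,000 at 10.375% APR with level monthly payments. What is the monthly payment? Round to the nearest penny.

At 10.375% the monthly rate is 0.0086458, so the payment is 259,000 × 0.0086458 / (1 − 1.0086458^−180) = £2,842.95.

£2,842.95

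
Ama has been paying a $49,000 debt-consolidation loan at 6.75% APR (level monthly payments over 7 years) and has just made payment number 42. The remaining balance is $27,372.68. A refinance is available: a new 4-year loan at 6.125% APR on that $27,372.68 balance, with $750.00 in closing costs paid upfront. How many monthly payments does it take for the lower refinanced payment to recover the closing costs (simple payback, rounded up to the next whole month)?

9 months

Current payment = 49,000 × 6.75%/12 / (1 − (1+0.0056250)^−84) = $733.57.
Refinanced payment = 27,372.68 × 0.0051042 / (1 − (1+0.0051042)^−48) = $644.42.
Monthly savings = $733.57 − $644.42 = $89.15.
Break-even = $750.00 / $89.15 = 8.41 → 9 months.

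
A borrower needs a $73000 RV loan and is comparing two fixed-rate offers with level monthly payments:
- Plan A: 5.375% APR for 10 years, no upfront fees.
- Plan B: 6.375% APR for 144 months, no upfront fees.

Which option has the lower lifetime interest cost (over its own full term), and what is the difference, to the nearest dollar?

Plan A: monthly rate = 5.375%/12 = 0.0044792; payment = 73,000 × 0.0044792 / (1 − (1+0.0044792)^−120) = $787.73.
Total interest on Plan A = 120 × $787.73 − $73,000 = $21,527.60.
Plan B: at 6.375% the monthly rate is 0.0053125, so the payment is 73,000 × 0.0053125 / (1 − 1.0053125^−144) = $726.62.
Total interest on Plan B = 144 × $726.62 − $73,000 = $31,633.28.
Plan A is lower by $10,105.68.

Plan A by $10,106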